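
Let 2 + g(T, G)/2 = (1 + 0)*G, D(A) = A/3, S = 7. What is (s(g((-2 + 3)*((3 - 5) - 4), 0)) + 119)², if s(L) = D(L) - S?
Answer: 110224/9 ≈ 12247.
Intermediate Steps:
D(A) = A/3 (D(A) = A*(⅓) = A/3)
g(T, G) = -4 + 2*G (g(T, G) = -4 + 2*((1 + 0)*G) = -4 + 2*(1*G) = -4 + 2*G)
s(L) = -7 + L/3 (s(L) = L/3 - 1*7 = L/3 - 7 = -7 + L/3)
(s(g((-2 + 3)*((3 - 5) - 4), 0)) + 119)² = ((-7 + (-4 + 2*0)/3) + 119)² = ((-7 + (-4 + 0)/3) + 119)² = ((-7 + (⅓)*(-4)) + 119)² = ((-7 - 4/3) + 119)² = (-25/3 + 119)² = (332/3)² = 110224/9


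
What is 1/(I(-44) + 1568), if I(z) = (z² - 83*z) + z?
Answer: 1/7112 ≈ 0.00014061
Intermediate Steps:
I(z) = z² - 82*z
1/(I(-44) + 1568) = 1/(-44*(-82 - 44) + 1568) = 1/(-44*(-126) + 1568) = 1/(5544 + 1568) = 1/7112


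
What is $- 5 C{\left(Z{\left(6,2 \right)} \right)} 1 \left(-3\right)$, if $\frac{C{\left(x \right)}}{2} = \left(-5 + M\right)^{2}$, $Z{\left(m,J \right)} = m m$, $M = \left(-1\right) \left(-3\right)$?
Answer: $120$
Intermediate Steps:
$M = 3$
$Z{\left(m,J \right)} = m^{2}$
$C{\left(x \right)} = 8$ ($C{\left(x \right)} = 2 \left(-5 + 3\right)^{2} = 2 \left(-2\right)^{2} = 2 \cdot 4 = 8$)
$- 5 C{\left(Z{\left(6,2 \right)} \right)} 1 \left(-3\right) = \left(-5\right) 8 \cdot 1 \left(-3\right) = \left(-40\right) \left(-3\right) = 120$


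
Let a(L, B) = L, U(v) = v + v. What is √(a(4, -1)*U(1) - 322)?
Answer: I*√314 ≈ 17.72*I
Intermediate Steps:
U(v) = 2*v
√(a(4, -1)*U(1) - 322) = √(4*(2*1) - 322) = √(4*2 - 322) = √(8 - 322) = √(-314) = I*√314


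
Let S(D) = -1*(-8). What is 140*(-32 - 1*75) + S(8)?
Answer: -14972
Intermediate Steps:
S(D) = 8
140*(-32 - 1*75) + S(8) = 140*(-32 - 1*75) + 8 = 140*(-32 - 75) + 8 = 140*(-107) + 8 = -14980 + 8 = -14972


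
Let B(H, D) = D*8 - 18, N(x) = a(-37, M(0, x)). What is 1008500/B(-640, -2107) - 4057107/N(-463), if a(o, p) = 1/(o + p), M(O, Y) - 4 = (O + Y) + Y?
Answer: 32826388972631/8437 ≈ 3.8908e+9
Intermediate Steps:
M(O, Y) = 4 + O + 2*Y (M(O, Y) = 4 + ((O + Y) + Y) = 4 + (O + 2*Y) = 4 + O + 2*Y)
N(x) = 1/(-33 + 2*x) (N(x) = 1/(-37 + (4 + 0 + 2*x)) = 1/(-37 + (4 + 2*x)) = 1/(-33 + 2*x))
B(H, D) = -18 + 8*D (B(H, D) = 8*D - 18 = -18 + 8*D)
1008500/B(-640, -2107) - 4057107/N(-463) = 1008500/(-18 + 8*(-2107)) - 4057107/(1/(-33 + 2*(-463))) = 1008500/(-18 - 16856) - 4057107/(1/(-33 - 926)) = 1008500/(-16874) - 4057107/(1/(-959)) = 1008500*(-1/16874) - 4057107/(-1/959) = -504250/8437 - 4057107*(-959) = -504250/8437 + 3890765613 = 32826388972631/8437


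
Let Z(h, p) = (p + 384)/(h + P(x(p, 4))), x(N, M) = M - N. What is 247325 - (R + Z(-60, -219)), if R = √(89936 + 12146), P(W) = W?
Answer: 40313810/163 - √102082 ≈ 2.4700e+5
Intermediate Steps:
Z(h, p) = (384 + p)/(4 + h - p) (Z(h, p) = (p + 384)/(h + (4 - p)) = (384 + p)/(4 + h - p))
R = √102082 ≈ 319.50
247325 - (R + Z(-60, -219)) = 247325 - (√102082 + (384 - 219)/(4 - 60 - 1*(-219))) = 247325 - (√102082 + 165/(4 - 60 + 219)) = 247325 - (√102082 + 165/163) = 247325 - (165/163 + √102082) = 247325 + (-165/163 - √102082) = 40313810/163 - √102082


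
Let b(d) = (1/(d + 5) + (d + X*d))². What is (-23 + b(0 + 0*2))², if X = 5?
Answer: 329476/625 ≈ 527.16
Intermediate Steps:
b(d) = (1/(5 + d) + 6*d)² (b(d) = (1/(d + 5) + (d + 5*d))² = (1/(5 + d) + 6*d)²)
(-23 + b(0 + 0*2))² = (-23 + (1 + 6*(0 + 0*2)² + 30*(0 + 0*2))²/(5 + (0 + 0*2))²)² = (-23 + (1 + 6*(0 + 0)² + 30*(0 + 0))²/(5 + (0 + 0))²)² = (-23 + (1 + 6*0² + 30*0)²/(5 + 0)²)² = (-23 + (1 + 6*0 + 0)²/5²)² = (-23 + (1 + 0 + 0)²/25)² = (-23 + (1/25)*1²)² = (-23 + (1/25)*1)² = (-23 + 1/25)² = (-574/25)² = 329476/625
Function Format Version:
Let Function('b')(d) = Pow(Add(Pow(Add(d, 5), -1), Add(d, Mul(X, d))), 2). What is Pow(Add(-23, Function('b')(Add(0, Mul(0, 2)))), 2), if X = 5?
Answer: Rational(329476, 625) ≈ 527.16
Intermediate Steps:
Function('b')(d) = Pow(Add(Pow(Add(5, d), -1), Mul(6, d)), 2) (Function('b')(d) = Pow(Add(Pow(Add(d, 5), -1), Add(d, Mul(5, d))), 2) = Pow(Add(Pow(Add(5, d), -1), Mul(6, d)), 2))
Pow(Add(-23, Function('b')(Add(0, Mul(0, 2)))), 2) = Pow(Add(-23, Mul(Pow(Add(5, Add(0, Mul(0, 2))), -2), Pow(Add(1, Mul(6, Pow(Add(0, Mul(0, 2)), 2)), Mul(30, Add(0, Mul(0, 2)))), 2))), 2) = Pow(Add(-23, Mul(Pow(Add(5, Add(0, 0)), -2), Pow(Add(1, Mul(6, Pow(Add(0, 0), 2)), Mul(30, Add(0, 0))), 2))), 2) = Pow(Add(-23, Mul(Pow(Add(5, 0), -2), Pow(Add(1, Mul(6, Pow(0, 2)), Mul(30, 0)), 2))), 2) = Pow(Add(-23, Mul(Pow(5, -2), Pow(Add(1, Mul(6, 0), 0), 2))), 2) = Pow(Add(-23, Mul(Rational(1, 25), Pow(Add(1, 0, 0), 2))), 2) = Pow(Add(-23, Mul(Rational(1, 25), Pow(1, 2))), 2) = Pow(Add(-23, Mul(Rational(1, 25), 1)), 2) = Pow(Add(-23, Rational(1, 25)), 2) = Pow(Rational(-574, 25), 2) = Rational(329476, 625)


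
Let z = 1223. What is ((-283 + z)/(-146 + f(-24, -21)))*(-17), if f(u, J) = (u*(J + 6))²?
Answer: -7990/64727 ≈ -0.12344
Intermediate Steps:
f(u, J) = u²*(6 + J)² (f(u, J) = (u*(6 + J))² = u²*(6 + J)²)
((-283 + z)/(-146 + f(-24, -21)))*(-17) = ((-283 + 1223)/(-146 + (-24)²*(6 - 21)²))*(-17) = (940/(-146 + 576*(-15)²))*(-17) = (940/(-146 + 576*225))*(-17) = (940/(-146 + 129600))*(-17) = (940/129454)*(-17) = (940*(1/129454))*(-17) = (470/64727)*(-17) = -7990/64727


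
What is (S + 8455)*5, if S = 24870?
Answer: 166625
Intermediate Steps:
(S + 8455)*5 = (24870 + 8455)*5 = 33325*5 = 166625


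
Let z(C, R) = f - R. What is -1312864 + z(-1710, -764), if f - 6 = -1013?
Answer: -1313107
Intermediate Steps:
f = -1007 (f = 6 - 1013 = -1007)
z(C, R) = -1007 - R
-1312864 + z(-1710, -764) = -1312864 + (-1007 - 1*(-764)) = -1312864 + (-1007 + 764) = -1312864 - 243 = -1313107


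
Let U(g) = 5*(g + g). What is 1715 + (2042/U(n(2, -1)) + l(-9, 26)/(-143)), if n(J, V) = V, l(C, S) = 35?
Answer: 1080047/715 ≈ 1510.6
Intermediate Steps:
U(g) = 10*g (U(g) = 5*(2*g) = 10*g)
1715 + (2042/U(n(2, -1)) + l(-9, 26)/(-143)) = 1715 + (2042/((10*(-1))) + 35/(-143)) = 1715 + (2042/(-10) + 35*(-1/143)) = 1715 + (2042*(-⅒) - 35/143) = 1715 + (-1021/5 - 35/143) = 1715 - 146178/715 = 1080047/715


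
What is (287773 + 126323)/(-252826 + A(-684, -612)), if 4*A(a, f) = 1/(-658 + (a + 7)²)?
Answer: -758078921664/462844512983 ≈ -1.6379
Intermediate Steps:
A(a, f) = 1/(4*(-658 + (7 + a)²)) (A(a, f) = 1/(4*(-658 + (a + 7)²)) = 1/(4*(-658 + (7 + a)²)))
(287773 + 126323)/(-252826 + A(-684, -612)) = (287773 + 126323)/(-252826 + 1/(4*(-658 + (7 - 684)²))) = 414096/(-252826 + 1/(4*(-658 + (-677)²))) = 414096/(-252826 + 1/(4*(-658 + 458329))) = 414096/(-252826 + (¼)/457671) = 414096/(-252826 + (¼)*(1/457671)) = 414096/(-252826 + 1/1830684) = 414096/(-462844512983/1830684) = 414096*(-1830684/462844512983) = -758078921664/462844512983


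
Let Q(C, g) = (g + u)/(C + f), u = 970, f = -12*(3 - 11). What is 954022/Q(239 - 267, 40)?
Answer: 32436748/505 ≈ 64231.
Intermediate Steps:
f = 96 (f = -12*(-8) = 96)
Q(C, g) = (970 + g)/(96 + C) (Q(C, g) = (g + 970)/(C + 96) = (970 + g)/(96 + C))
954022/Q(239 - 267, 40) = 954022/(((970 + 40)/(96 + (239 - 267)))) = 954022/((1010/(96 - 28))) = 954022/((1010/68)) = 954022/(((1/68)*1010)) = 954022/(505/34) = 954022*(34/505) = 32436748/505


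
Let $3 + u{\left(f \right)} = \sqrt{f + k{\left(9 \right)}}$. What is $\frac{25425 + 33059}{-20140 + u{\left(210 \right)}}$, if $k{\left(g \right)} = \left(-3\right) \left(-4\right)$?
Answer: $- \frac{1178043212}{405740227} - \frac{58484 \sqrt{222}}{405740227} \approx -2.9056$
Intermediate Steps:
$k{\left(g \right)} = 12$
$u{\left(f \right)} = -3 + \sqrt{12 + f}$ ($u{\left(f \right)} = -3 + \sqrt{f + 12} = -3 + \sqrt{12 + f}$)
$\frac{25425 + 33059}{-20140 + u{\left(210 \right)}} = \frac{25425 + 33059}{-20140 - \left(3 - \sqrt{12 + 210}\right)} = \frac{58484}{-20140 - \left(3 - \sqrt{222}\right)} = \frac{58484}{-20143 + \sqrt{222}}$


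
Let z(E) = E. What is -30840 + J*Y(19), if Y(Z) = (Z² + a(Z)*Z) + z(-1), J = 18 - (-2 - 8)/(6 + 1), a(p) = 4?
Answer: -156584/7 ≈ -22369.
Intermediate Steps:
J = 136/7 (J = 18 - (-10)/7 = 18 - 1*(-10/7) = 18 + 10/7 = 136/7 ≈ 19.429)
Y(Z) = -1 + Z² + 4*Z (Y(Z) = (Z² + 4*Z) - 1 = -1 + Z² + 4*Z)
-30840 + J*Y(19) = -30840 + 136*(-1 + 19² + 4*19)/7 = -30840 + 136*(-1 + 361 + 76)/7 = -30840 + (136/7)*436 = -30840 + 59296/7 = -156584/7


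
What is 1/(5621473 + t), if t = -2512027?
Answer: 1/3109446 ≈ 3.2160e-7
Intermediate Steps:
1/(5621473 + t) = 1/(5621473 - 2512027) = 1/3109446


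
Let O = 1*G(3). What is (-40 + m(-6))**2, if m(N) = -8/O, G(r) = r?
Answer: 16384/9 ≈ 1820.4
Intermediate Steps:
O = 3 (O = 1*3 = 3)
m(N) = -8/3
(-40 + m(-6))**2 = (-40 - 8/3)**2 = (-128/3)**2 = 16384/9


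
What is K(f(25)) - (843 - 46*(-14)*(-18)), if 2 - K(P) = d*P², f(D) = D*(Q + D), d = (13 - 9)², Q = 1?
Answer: -6749249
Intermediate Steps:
d = 16 (d = 4² = 16)
f(D) = D*(1 + D)
K(P) = 2 - 16*P²
K(f(25)) - (843 - 46*(-14)*(-18)) = (2 - 16*625*(1 + 25)²) - (843 - 46*(-14)*(-18)) = (2 - 16*(25*26)²) - (843 + 644*(-18)) = (2 - 16*650²) - (843 - 11592) = (2 - 16*422500) - 1*(-10749) = (2 - 6760000) + 10749 = -6759998 + 10749 = -6749249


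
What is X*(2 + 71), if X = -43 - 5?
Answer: -3504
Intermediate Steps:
X = -48
X*(2 + 71) = -48*(2 + 71) = -48*73 = -3504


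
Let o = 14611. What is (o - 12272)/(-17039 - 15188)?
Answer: -2339/32227 ≈ -0.072579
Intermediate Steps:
(o - 12272)/(-17039 - 15188) = (14611 - 12272)/(-17039 - 15188) = 2339/(-32227) = 2339*(-1/32227) = -2339/32227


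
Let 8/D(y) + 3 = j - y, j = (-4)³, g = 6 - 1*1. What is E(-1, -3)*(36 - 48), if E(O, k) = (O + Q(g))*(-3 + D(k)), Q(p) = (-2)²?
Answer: 225/2 ≈ 112.50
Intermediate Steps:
g = 5 (g = 6 - 1 = 5)
j = -64
Q(p) = 4
D(y) = 8/(-67 - y) (D(y) = 8/(-3 + (-64 - y)) = 8/(-67 - y))
E(O, k) = (-3 - 8/(67 + k))*(4 + O) (E(O, k) = (O + 4)*(-3 - 8/(67 + k)) = (4 + O)*(-3 - 8/(67 + k)) = (-3 - 8/(67 + k))*(4 + O))
E(-1, -3)*(36 - 48) = ((-32 - 8*(-1) + 3*(-4 - 1*(-1))*(67 - 3))/(67 - 3))*(36 - 48) = ((-32 + 8 + 3*(-4 + 1)*64)/64)*(-12) = ((-32 + 8 + 3*(-3)*64)/64)*(-12) = ((-32 + 8 - 576)/64)*(-12) = ((1/64)*(-600))*(-12) = -75/8*(-12) = 225/2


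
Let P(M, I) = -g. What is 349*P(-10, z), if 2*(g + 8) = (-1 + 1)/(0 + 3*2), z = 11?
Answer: 2792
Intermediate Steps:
g = -8 (g = -8 + ((-1 + 1)/(0 + 3*2))/2 = -8 + (0/(0 + 6))/2 = -8 + (0/6)/2 = -8 + (0*(1/6))/2 = -8 + (1/2)*0 = -8 + 0 = -8)
P(M, I) = 8 (P(M, I) = -1*(-8) = 8)
349*P(-10, z) = 349*8 = 2792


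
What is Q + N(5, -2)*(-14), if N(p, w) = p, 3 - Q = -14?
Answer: -53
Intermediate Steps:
Q = 17 (Q = 3 - 1*(-14) = 3 + 14 = 17)
Q + N(5, -2)*(-14) = 17 + 5*(-14) = 17 - 70 = -53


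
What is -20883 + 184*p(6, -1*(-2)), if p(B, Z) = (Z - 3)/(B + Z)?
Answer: -20906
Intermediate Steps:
p(B, Z) = (-3 + Z)/(B + Z)
-20883 + 184*p(6, -1*(-2)) = -20883 + 184*((-3 - 1*(-2))/(6 - 1*(-2))) = -20883 + 184*((-3 + 2)/(6 + 2)) = -20883 + 184*(-1/8) = -20883 + 184*((⅛)*(-1)) = -20883 + 184*(-⅛) = -20883 - 23 = -20906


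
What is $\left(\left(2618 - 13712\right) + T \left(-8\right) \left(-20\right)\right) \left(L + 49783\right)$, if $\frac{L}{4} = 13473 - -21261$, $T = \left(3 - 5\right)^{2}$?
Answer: $-1972868426$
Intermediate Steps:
$T = 4$ ($T = \left(-2\right)^{2} = 4$)
$L = 138936$ ($L = 4 \left(13473 - -21261\right) = 4 \left(13473 + 21261\right) = 4 \cdot 34734 = 138936$)
$\left(\left(2618 - 13712\right) + T \left(-8\right) \left(-20\right)\right) \left(L + 49783\right) = \left(\left(2618 - 13712\right) + 4 \left(-8\right) \left(-20\right)\right) \left(138936 + 49783\right) = \left(-11094 - -640\right) 188719 = \left(-11094 + 640\right) 188719 = \left(-10454\right) 188719 = -1972868426$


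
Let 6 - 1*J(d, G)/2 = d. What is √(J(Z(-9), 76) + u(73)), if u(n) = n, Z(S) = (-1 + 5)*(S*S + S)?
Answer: I*√491 ≈ 22.159*I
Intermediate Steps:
Z(S) = 4*S + 4*S² (Z(S) = 4*(S² + S) = 4*(S + S²) = 4*S + 4*S²)
J(d, G) = 12 - 2*d
√(J(Z(-9), 76) + u(73)) = √((12 - 8*(-9)*(1 - 9)) + 73) = √((12 - 8*(-9)*(-8)) + 73) = √((12 - 2*288) + 73) = √((12 - 576) + 73) = √(-564 + 73) = √(-491) = I*√491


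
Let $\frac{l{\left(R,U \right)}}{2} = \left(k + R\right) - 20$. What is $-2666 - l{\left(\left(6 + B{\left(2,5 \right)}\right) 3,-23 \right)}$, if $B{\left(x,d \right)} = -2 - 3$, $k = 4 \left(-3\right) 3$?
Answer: $-2560$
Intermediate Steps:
$k = -36$ ($k = \left(-12\right) 3 = -36$)
$B{\left(x,d \right)} = -5$
$l{\left(R,U \right)} = -112 + 2 R$ ($l{\left(R,U \right)} = 2 \left(\left(-36 + R\right) - 20\right) = 2 \left(-56 + R\right) = -112 + 2 R$)
$-2666 - l{\left(\left(6 + B{\left(2,5 \right)}\right) 3,-23 \right)} = -2666 - \left(-112 + 2 \left(6 - 5\right) 3\right) = -2666 - \left(-112 + 2 \cdot 1 \cdot 3\right) = -2666 - \left(-112 + 2 \cdot 3\right) = -2666 - \left(-112 + 6\right) = -2666 - -106 = -2666 + 106 = -2560$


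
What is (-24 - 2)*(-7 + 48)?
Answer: -1066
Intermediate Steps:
(-24 - 2)*(-7 + 48) = -26*41 = -1066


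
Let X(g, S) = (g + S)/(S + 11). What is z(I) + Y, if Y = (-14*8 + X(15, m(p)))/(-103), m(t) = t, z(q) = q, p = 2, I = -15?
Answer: -18646/1339 ≈ -13.925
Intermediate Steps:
X(g, S) = (S + g)/(11 + S)
Y = 1439/1339 (Y = (-14*8 + (2 + 15)/(11 + 2))/(-103) = (-112 + 17/13)*(-1/103) = -1439/13*(-1/103) = 1439/1339 ≈ 1.0747)
z(I) + Y = -15 + 1439/1339 = -18646/1339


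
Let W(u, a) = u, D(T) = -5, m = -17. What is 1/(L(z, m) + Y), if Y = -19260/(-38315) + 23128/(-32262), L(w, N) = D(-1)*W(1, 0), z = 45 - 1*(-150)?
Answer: -123611853/644537585 ≈ -0.19178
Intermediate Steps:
z = 195 (z = 45 + 150 = 195)
L(w, N) = -5 (L(w, N) = -5*1 = -5)
Y = -26478320/123611853 (Y = -19260*(-1/38315) + 23128*(-1/32262) = 3852/7663 - 11564/16131 = -26478320/123611853 ≈ -0.21421)
1/(L(z, m) + Y) = 1/(-5 - 26478320/123611853) = 1/(-644537585/123611853) = -123611853/644537585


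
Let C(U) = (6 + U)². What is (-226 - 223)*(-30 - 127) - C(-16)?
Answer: 70393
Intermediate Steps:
(-226 - 223)*(-30 - 127) - C(-16) = (-226 - 223)*(-30 - 127) - (6 - 16)² = -449*(-157) - 1*(-10)² = 70493 - 1*100 = 70493 - 100 = 70393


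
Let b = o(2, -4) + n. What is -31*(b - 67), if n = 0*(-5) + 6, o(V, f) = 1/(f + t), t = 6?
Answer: 3751/2 ≈ 1875.5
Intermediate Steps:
o(V, f) = 1/(6 + f) (o(V, f) = 1/(f + 6) = 1/(6 + f))
n = 6 (n = 0 + 6 = 6)
b = 13/2 (b = 1/(6 - 4) + 6 = 1/2 + 6 = ½ + 6 = 13/2 ≈ 6.5000)
-31*(b - 67) = -31*(13/2 - 67) = -31*(-121/2) = 3751/2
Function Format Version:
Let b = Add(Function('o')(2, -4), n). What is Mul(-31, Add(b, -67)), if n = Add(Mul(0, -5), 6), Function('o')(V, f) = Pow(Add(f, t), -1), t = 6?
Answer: Rational(3751, 2) ≈ 1875.5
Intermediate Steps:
Function('o')(V, f) = Pow(Add(6, f), -1) (Function('o')(V, f) = Pow(Add(f, 6), -1) = Pow(Add(6, f), -1))
n = 6 (n = Add(0, 6) = 6)
b = Rational(13, 2) (b = Add(Pow(Add(6, -4), -1), 6) = Add(Pow(2, -1), 6) = Add(Rational(1, 2), 6) = Rational(13, 2) ≈ 6.5000)
Mul(-31, Add(b, -67)) = Mul(-31, Add(Rational(13, 2), -67)) = Mul(-31, Rational(-121, 2)) = Rational(3751, 2)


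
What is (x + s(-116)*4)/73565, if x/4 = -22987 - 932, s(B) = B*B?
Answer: -41852/73565 ≈ -0.56891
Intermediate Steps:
s(B) = B²
x = -95676 (x = 4*(-22987 - 932) = 4*(-23919) = -95676)
(x + s(-116)*4)/73565 = (-95676 + (-116)²*4)/73565 = (-95676 + 13456*4)*(1/73565) = (-95676 + 53824)*(1/73565) = -41852*1/73565 = -41852/73565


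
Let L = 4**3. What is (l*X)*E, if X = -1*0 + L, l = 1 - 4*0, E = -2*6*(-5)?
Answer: 3840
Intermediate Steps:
L = 64
E = 60 (E = -12*(-5) = 60)
l = 1 (l = 1 + 0 = 1)
X = 64 (X = -1*0 + 64 = 0 + 64 = 64)
(l*X)*E = (1*64)*60 = 64*60 = 3840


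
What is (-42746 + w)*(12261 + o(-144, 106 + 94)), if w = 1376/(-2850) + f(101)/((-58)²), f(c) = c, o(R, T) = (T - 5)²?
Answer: -59220050834323/27550 ≈ -2.1495e+9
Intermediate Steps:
o(R, T) = (-5 + T)²
w = -2170507/4793700 (w = 1376/(-2850) + 101/((-58)²) = 1376*(-1/2850) + 101/3364 = -688/1425 + 101*(1/3364) = -688/1425 + 101/3364 = -2170507/4793700 ≈ -0.45278)
(-42746 + w)*(12261 + o(-144, 106 + 94)) = (-42746 - 2170507/4793700)*(12261 + (-5 + (106 + 94))²) = -204913670707*(12261 + (-5 + 200)²)/4793700 = -204913670707*(12261 + 195²)/4793700 = -204913670707*(12261 + 38025)/4793700 = -204913670707/4793700*50286 = -59220050834323/27550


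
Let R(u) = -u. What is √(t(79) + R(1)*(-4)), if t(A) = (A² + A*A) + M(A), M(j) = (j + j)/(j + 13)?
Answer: √26424010/46 ≈ 111.75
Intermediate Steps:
M(j) = 2*j/(13 + j) (M(j) = (2*j)/(13 + j) = 2*j/(13 + j))
t(A) = 2*A² + 2*A/(13 + A) (t(A) = (A² + A*A) + 2*A/(13 + A) = (A² + A²) + 2*A/(13 + A) = 2*A² + 2*A/(13 + A))
√(t(79) + R(1)*(-4)) = √(2*79*(1 + 79*(13 + 79))/(13 + 79) - 1*1*(-4)) = √(2*79*(1 + 79*92)/92 - 1*(-4)) = √(2*79*(1/92)*(1 + 7268) + 4) = √(2*79*(1/92)*7269 + 4) = √(574251/46 + 4) = √(574435/46) = √26424010/46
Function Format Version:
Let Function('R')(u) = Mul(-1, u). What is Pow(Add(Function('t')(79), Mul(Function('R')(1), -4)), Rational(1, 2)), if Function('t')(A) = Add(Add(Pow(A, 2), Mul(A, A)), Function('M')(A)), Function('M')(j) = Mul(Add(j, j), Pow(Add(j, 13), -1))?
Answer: Mul(Rational(1, 46), Pow(26424010, Rational(1, 2))) ≈ 111.75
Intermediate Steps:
Function('M')(j) = Mul(2, j, Pow(Add(13, j), -1)) (Function('M')(j) = Mul(Mul(2, j), Pow(Add(13, j), -1)) = Mul(2, j, Pow(Add(13, j), -1)))
Function('t')(A) = Add(Mul(2, Pow(A, 2)), Mul(2, A, Pow(Add(13, A), -1))) (Function('t')(A) = Add(Add(Pow(A, 2), Mul(A, A)), Mul(2, A, Pow(Add(13, A), -1))) = Add(Add(Pow(A, 2), Pow(A, 2)), Mul(2, A, Pow(Add(13, A), -1))) = Add(Mul(2, Pow(A, 2)), Mul(2, A, Pow(Add(13, A), -1))))
Pow(Add(Function('t')(79), Mul(Function('R')(1), -4)), Rational(1, 2)) = Pow(Add(Mul(2, 79, Pow(Add(13, 79), -1), Add(1, Mul(79, Add(13, 79)))), Mul(Mul(-1, 1), -4)), Rational(1, 2)) = Pow(Add(Mul(2, 79, Pow(92, -1), Add(1, Mul(79, 92))), Mul(-1, -4)), Rational(1, 2)) = Pow(Add(Mul(2, 79, Rational(1, 92), Add(1, 7268)), 4), Rational(1, 2)) = Pow(Add(Mul(2, 79, Rational(1, 92), 7269), 4), Rational(1, 2)) = Pow(Add(Rational(574251, 46), 4), Rational(1, 2)) = Pow(Rational(574435, 46), Rational(1, 2)) = Mul(Rational(1, 46), Pow(26424010, Rational(1, 2)))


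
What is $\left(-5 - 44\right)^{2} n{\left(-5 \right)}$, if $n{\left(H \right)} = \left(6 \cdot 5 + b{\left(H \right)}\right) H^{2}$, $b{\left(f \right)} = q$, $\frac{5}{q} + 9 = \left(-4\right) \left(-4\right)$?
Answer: $1843625$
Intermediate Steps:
$q = \frac{5}{7}$ ($q = \frac{5}{-9 - -16} = \frac{5}{-9 + 16} = \frac{5}{7} \approx 0.71429$)
$b{\left(f \right)} = \frac{5}{7}$
$n{\left(H \right)} = \frac{215 H^{2}}{7}$ ($n{\left(H \right)} = \left(6 \cdot 5 + \frac{5}{7}\right) H^{2} = \left(30 + \frac{5}{7}\right) H^{2} = \frac{215 H^{2}}{7}$)
$\left(-5 - 44\right)^{2} n{\left(-5 \right)} = \left(-5 - 44\right)^{2} \frac{215 \left(-5\right)^{2}}{7} = \left(-49\right)^{2} \cdot \frac{215}{7} \cdot 25 = 2401 \cdot \frac{5375}{7} = 1843625$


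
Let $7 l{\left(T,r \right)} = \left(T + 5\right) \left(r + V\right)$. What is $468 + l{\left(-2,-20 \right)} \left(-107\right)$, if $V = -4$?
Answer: $\frac{10980}{7} \approx 1568.6$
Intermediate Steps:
$l{\left(T,r \right)} = \frac{\left(-4 + r\right) \left(5 + T\right)}{7}$ ($l{\left(T,r \right)} = \frac{\left(T + 5\right) \left(r - 4\right)}{7} = \frac{\left(5 + T\right) \left(-4 + r\right)}{7} = \frac{\left(-4 + r\right) \left(5 + T\right)}{7}$)
$468 + l{\left(-2,-20 \right)} \left(-107\right) = 468 + \left(- \frac{20}{7} - - \frac{8}{7} + \frac{5}{7} \left(-20\right) + \frac{1}{7} \left(-2\right) \left(-20\right)\right) \left(-107\right) = 468 + \left(- \frac{20}{7} + \frac{8}{7} - \frac{100}{7} + \frac{40}{7}\right) \left(-107\right) = 468 - - \frac{7704}{7} = 468 + \frac{7704}{7} = \frac{10980}{7}$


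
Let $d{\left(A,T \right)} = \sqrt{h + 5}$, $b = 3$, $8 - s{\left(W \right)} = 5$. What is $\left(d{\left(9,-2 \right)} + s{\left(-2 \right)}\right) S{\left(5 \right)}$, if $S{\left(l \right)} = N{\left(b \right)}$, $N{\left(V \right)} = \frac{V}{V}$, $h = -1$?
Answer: $5$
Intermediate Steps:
$s{\left(W \right)} = 3$ ($s{\left(W \right)} = 8 - 5 = 3$)
$d{\left(A,T \right)} = 2$ ($d{\left(A,T \right)} = \sqrt{-1 + 5} = \sqrt{4} = 2$)
$N{\left(V \right)} = 1$
$S{\left(l \right)} = 1$
$\left(d{\left(9,-2 \right)} + s{\left(-2 \right)}\right) S{\left(5 \right)} = \left(2 + 3\right) 1 = 5 \cdot 1 = 5$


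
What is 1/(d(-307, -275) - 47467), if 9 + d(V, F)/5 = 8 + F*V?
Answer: 1/374653 ≈ 2.6691e-6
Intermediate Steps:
d(V, F) = -5 + 5*F*V (d(V, F) = -45 + 5*(8 + F*V) = -45 + (40 + 5*F*V) = -5 + 5*F*V)
1/(d(-307, -275) - 47467) = 1/((-5 + 5*(-275)*(-307)) - 47467) = 1/((-5 + 422125) - 47467) = 1/(422120 - 47467) = 1/374653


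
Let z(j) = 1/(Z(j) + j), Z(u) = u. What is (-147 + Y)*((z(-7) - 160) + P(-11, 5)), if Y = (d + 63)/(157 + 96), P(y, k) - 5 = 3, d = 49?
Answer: 11277313/506 ≈ 22287.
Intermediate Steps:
P(y, k) = 8 (P(y, k) = 5 + 3 = 8)
z(j) = 1/(2*j) (z(j) = 1/(j + j) = 1/(2*j))
Y = 112/253 (Y = (49 + 63)/(157 + 96) = 112/253 ≈ 0.44269)
(-147 + Y)*((z(-7) - 160) + P(-11, 5)) = (-147 + 112/253)*(((1/2)/(-7) - 160) + 8) = -37079*(((1/2)*(-1/7) - 160) + 8)/253 = -37079*((-1/14 - 160) + 8)/253 = -37079*(-2241/14 + 8)/253 = -37079/253*(-2129/14) = 11277313/506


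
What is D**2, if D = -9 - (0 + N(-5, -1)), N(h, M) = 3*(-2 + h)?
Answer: 144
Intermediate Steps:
N(h, M) = -6 + 3*h
D = 12 (D = -9 - (0 + (-6 + 3*(-5))) = -9 - (0 + (-6 - 15)) = -9 - (0 - 21) = -9 - 1*(-21) = -9 + 21 = 12)
D**2 = 12**2 = 144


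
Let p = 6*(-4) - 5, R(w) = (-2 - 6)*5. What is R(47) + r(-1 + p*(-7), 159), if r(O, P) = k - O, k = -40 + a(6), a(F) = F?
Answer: -276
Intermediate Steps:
R(w) = -40 (R(w) = -8*5 = -40)
p = -29 (p = -24 - 5 = -29)
k = -34 (k = -40 + 6 = -34)
r(O, P) = -34 - O
R(47) + r(-1 + p*(-7), 159) = -40 + (-34 - (-1 - 29*(-7))) = -40 + (-34 - (-1 + 203)) = -40 + (-34 - 1*202) = -40 + (-34 - 202) = -40 - 236 = -276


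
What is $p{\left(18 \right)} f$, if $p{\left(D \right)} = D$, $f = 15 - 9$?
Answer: $108$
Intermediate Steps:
$f = 6$ ($f = 15 - 9 = 6$)
$p{\left(18 \right)} f = 18 \cdot 6 = 108$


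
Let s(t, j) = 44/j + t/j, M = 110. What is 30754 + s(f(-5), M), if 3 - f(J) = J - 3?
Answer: 61509/2 ≈ 30755.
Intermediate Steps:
f(J) = 6 - J (f(J) = 3 - (J - 3) = 3 - (-3 + J) = 3 + (3 - J) = 6 - J)
30754 + s(f(-5), M) = 30754 + (44 + (6 - 1*(-5)))/110 = 30754 + (44 + (6 + 5))/110 = 30754 + (44 + 11)/110 = 30754 + (1/110)*55 = 30754 + ½ = 61509/2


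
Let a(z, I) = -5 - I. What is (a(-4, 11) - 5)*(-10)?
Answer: 210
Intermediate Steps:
(a(-4, 11) - 5)*(-10) = ((-5 - 1*11) - 5)*(-10) = ((-5 - 11) - 5)*(-10) = (-16 - 5)*(-10) = -21*(-10) = 210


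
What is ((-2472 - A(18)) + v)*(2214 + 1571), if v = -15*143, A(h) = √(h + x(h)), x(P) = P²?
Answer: -17475345 - 11355*√38 ≈ -1.7545e+7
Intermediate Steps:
A(h) = √(h + h²)
v = -2145
((-2472 - A(18)) + v)*(2214 + 1571) = ((-2472 - √(18*(1 + 18))) - 2145)*(2214 + 1571) = ((-2472 - √(18*19)) - 2145)*3785 = ((-2472 - √342) - 2145)*3785 = ((-2472 - 3*√38) - 2145)*3785 = (-4617 - 3*√38)*3785 = -17475345 - 11355*√38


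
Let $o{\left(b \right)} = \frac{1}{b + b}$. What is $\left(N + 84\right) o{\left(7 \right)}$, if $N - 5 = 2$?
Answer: $\frac{13}{2} \approx 6.5$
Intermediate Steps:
$N = 7$ ($N = 5 + 2 = 7$)
$o{\left(b \right)} = \frac{1}{2 b}$
$\left(N + 84\right) o{\left(7 \right)} = \left(7 + 84\right) \frac{1}{2 \cdot 7} = 91 \cdot \frac{1}{2} \cdot \frac{1}{7} = 91 \cdot \frac{1}{14} = \frac{13}{2}$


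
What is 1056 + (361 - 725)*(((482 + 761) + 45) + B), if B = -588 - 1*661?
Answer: -13140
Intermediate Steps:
B = -1249 (B = -588 - 661 = -1249)
1056 + (361 - 725)*(((482 + 761) + 45) + B) = 1056 + (361 - 725)*(((482 + 761) + 45) - 1249) = 1056 - 364*((1243 + 45) - 1249) = 1056 - 364*(1288 - 1249) = 1056 - 364*39 = 1056 - 14196 = -13140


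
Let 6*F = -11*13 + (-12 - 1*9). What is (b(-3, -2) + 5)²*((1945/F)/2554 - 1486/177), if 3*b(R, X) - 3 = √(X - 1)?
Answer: -33409979921/111206268 - 312242803*I*√3/9267189 ≈ -300.43 - 58.359*I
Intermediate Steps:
b(R, X) = 1 + √(-1 + X)/3 (b(R, X) = 1 + √(X - 1)/3 = 1 + √(-1 + X)/3)
F = -82/3 (F = (-11*13 + (-12 - 1*9))/6 = (-143 + (-12 - 9))/6 = (-143 - 21)/6 = (⅙)*(-164) = -82/3 ≈ -27.333)
(b(-3, -2) + 5)²*((1945/F)/2554 - 1486/177) = ((1 + √(-1 - 2)/3) + 5)²*((1945/(-82/3))/2554 - 1486/177) = ((1 + √(-3)/3) + 5)²*((1945*(-3/82))*(1/2554) - 1486*1/177) = ((1 + (I*√3)/3) + 5)²*(-5835/82*1/2554 - 1486/177) = ((1 + I*√3/3) + 5)²*(-5835/209428 - 1486/177) = (6 + I*√3/3)²*(-312242803/37068756) = -312242803*(6 + I*√3/3)²/37068756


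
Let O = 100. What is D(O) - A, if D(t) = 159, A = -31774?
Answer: 31933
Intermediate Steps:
D(O) - A = 159 - 1*(-31774) = 159 + 31774 = 31933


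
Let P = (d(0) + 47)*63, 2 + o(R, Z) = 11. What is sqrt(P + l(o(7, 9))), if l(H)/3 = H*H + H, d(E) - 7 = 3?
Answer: 3*sqrt(429) ≈ 62.137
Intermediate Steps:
o(R, Z) = 9 (o(R, Z) = -2 + 11 = 9)
d(E) = 10 (d(E) = 7 + 3 = 10)
l(H) = 3*H + 3*H**2 (l(H) = 3*(H*H + H) = 3*(H**2 + H) = 3*(H + H**2) = 3*H + 3*H**2)
P = 3591 (P = (10 + 47)*63 = 57*63 = 3591)
sqrt(P + l(o(7, 9))) = sqrt(3591 + 3*9*(1 + 9)) = sqrt(3591 + 3*9*10) = sqrt(3591 + 270) = sqrt(3861) = 3*sqrt(429)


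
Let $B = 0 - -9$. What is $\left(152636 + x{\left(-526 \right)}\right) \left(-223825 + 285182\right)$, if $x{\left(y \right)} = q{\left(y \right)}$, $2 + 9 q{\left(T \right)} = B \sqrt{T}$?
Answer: $\frac{84287460754}{9} + 61357 i \sqrt{526} \approx 9.3653 \cdot 10^{9} + 1.4072 \cdot 10^{6} i$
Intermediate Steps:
$B = 9$ ($B = 0 + 9 = 9$)
$q{\left(T \right)} = - \frac{2}{9} + \sqrt{T}$ ($q{\left(T \right)} = - \frac{2}{9} + \frac{9 \sqrt{T}}{9} = - \frac{2}{9} + \sqrt{T}$)
$x{\left(y \right)} = - \frac{2}{9} + \sqrt{y}$
$\left(152636 + x{\left(-526 \right)}\right) \left(-223825 + 285182\right) = \left(152636 - \left(\frac{2}{9} - \sqrt{-526}\right)\right) \left(-223825 + 285182\right) = \left(152636 - \left(\frac{2}{9} - i \sqrt{526}\right)\right) 61357 = \left(\frac{1373722}{9} + i \sqrt{526}\right) 61357 = \frac{84287460754}{9} + 61357 i \sqrt{526}$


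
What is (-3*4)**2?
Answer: 144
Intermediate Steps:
(-3*4)**2 = (-12)**2 = 144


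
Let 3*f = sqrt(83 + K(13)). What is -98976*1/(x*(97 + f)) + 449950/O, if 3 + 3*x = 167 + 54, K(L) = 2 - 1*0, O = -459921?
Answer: -15939726688778/1060228745961 + 111348*sqrt(85)/2305241 ≈ -14.589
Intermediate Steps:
K(L) = 2 (K(L) = 2 + 0 = 2)
f = sqrt(85)/3 (f = sqrt(83 + 2)/3 = sqrt(85)/3 ≈ 3.0732)
x = 218/3 (x = -1 + (167 + 54)/3 = -1 + (1/3)*221 = -1 + 221/3 = 218/3 ≈ 72.667)
-98976*1/(x*(97 + f)) + 449950/O = -98976*3/(218*(97 + sqrt(85)/3)) + 449950/(-459921) = -98976/(21146/3 + 218*sqrt(85)/9) + 449950*(-1/459921) = -98976/(21146/3 + 218*sqrt(85)/9) - 449950/459921 = -449950/459921 - 98976/(21146/3 + 218*sqrt(85)/9)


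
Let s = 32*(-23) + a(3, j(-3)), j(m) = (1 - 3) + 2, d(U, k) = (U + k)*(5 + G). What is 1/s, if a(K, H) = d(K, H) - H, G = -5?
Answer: -1/736 ≈ -0.0013587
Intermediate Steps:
d(U, k) = 0 (d(U, k) = (U + k)*(5 - 5) = (U + k)*0 = 0)
j(m) = 0 (j(m) = -2 + 2 = 0)
a(K, H) = -H (a(K, H) = 0 - H = -H)
s = -736 (s = 32*(-23) - 1*0 = -736 + 0 = -736)
1/s = 1/(-736) = -1/736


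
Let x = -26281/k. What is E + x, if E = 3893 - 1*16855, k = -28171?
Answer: -365126221/28171 ≈ -12961.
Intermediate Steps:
x = 26281/28171 (x = -26281/(-28171) = -26281*(-1/28171) = 26281/28171 ≈ 0.93291)
E = -12962 (E = 3893 - 16855 = -12962)
E + x = -12962 + 26281/28171 = -365126221/28171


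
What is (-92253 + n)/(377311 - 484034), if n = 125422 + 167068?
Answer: -200237/106723 ≈ -1.8762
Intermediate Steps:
n = 292490
(-92253 + n)/(377311 - 484034) = (-92253 + 292490)/(377311 - 484034) = 200237/(-106723) = 200237*(-1/106723) = -200237/106723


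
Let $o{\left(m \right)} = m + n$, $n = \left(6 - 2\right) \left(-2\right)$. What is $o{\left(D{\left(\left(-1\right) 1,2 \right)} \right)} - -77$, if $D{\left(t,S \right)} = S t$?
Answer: $67$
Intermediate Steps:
$n = -8$ ($n = 4 \left(-2\right) = -8$)
$o{\left(m \right)} = -8 + m$ ($o{\left(m \right)} = m - 8 = -8 + m$)
$o{\left(D{\left(\left(-1\right) 1,2 \right)} \right)} - -77 = \left(-8 + 2 \left(\left(-1\right) 1\right)\right) - -77 = \left(-8 + 2 \left(-1\right)\right) + 77 = \left(-8 - 2\right) + 77 = -10 + 77 = 67$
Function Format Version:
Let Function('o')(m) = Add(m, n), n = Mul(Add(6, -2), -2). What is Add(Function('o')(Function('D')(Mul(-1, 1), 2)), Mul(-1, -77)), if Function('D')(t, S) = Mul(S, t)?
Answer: 67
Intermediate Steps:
n = -8 (n = Mul(4, -2) = -8)
Function('o')(m) = Add(-8, m) (Function('o')(m) = Add(m, -8) = Add(-8, m))
Add(Function('o')(Function('D')(Mul(-1, 1), 2)), Mul(-1, -77)) = Add(Add(-8, Mul(2, Mul(-1, 1))), Mul(-1, -77)) = Add(Add(-8, Mul(2, -1)), 77) = Add(Add(-8, -2), 77) = Add(-10, 77) = 67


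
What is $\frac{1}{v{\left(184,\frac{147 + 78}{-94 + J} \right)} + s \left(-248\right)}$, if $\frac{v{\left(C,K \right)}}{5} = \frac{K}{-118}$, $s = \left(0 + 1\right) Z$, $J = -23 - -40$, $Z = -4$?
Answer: $\frac{9086}{9014437} \approx 0.0010079$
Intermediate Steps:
$J = 17$ ($J = -23 + 40 = 17$)
$s = -4$ ($s = \left(0 + 1\right) \left(-4\right) = 1 \left(-4\right) = -4$)
$v{\left(C,K \right)} = - \frac{5 K}{118}$ ($v{\left(C,K \right)} = 5 \frac{K}{-118} = 5 K \left(- \frac{1}{118}\right) = 5 \left(- \frac{K}{118}\right) = - \frac{5 K}{118}$)
$\frac{1}{v{\left(184,\frac{147 + 78}{-94 + J} \right)} + s \left(-248\right)} = \frac{1}{- \frac{5 \frac{147 + 78}{-94 + 17}}{118} - -992} = \frac{1}{- \frac{5 \frac{225}{-77}}{118} + 992} = \frac{1}{- \frac{5 \cdot 225 \left(- \frac{1}{77}\right)}{118} + 992} = \frac{1}{\left(- \frac{5}{118}\right) \left(- \frac{225}{77}\right) + 992} = \frac{1}{\frac{1125}{9086} + 992} = \frac{1}{\frac{9014437}{9086}} = \frac{9086}{9014437}$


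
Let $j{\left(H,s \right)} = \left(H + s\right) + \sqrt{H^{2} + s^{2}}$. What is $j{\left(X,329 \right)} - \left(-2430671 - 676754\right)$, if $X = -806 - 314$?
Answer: $3106634 + 7 \sqrt{27809} \approx 3.1078 \cdot 10^{6}$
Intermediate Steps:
$X = -1120$ ($X = -806 - 314 = -1120$)
$j{\left(H,s \right)} = H + s + \sqrt{H^{2} + s^{2}}$
$j{\left(X,329 \right)} - \left(-2430671 - 676754\right) = \left(-1120 + 329 + \sqrt{\left(-1120\right)^{2} + 329^{2}}\right) - \left(-2430671 - 676754\right) = \left(-1120 + 329 + \sqrt{1254400 + 108241}\right) - -3107425 = \left(-1120 + 329 + \sqrt{1362641}\right) + 3107425 = \left(-1120 + 329 + 7 \sqrt{27809}\right) + 3107425 = \left(-791 + 7 \sqrt{27809}\right) + 3107425 = 3106634 + 7 \sqrt{27809}$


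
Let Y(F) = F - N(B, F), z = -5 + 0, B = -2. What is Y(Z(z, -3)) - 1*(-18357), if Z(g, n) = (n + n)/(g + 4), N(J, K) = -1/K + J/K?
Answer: 36727/2 ≈ 18364.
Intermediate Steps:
z = -5
Z(g, n) = 2*n/(4 + g) (Z(g, n) = (2*n)/(4 + g) = 2*n/(4 + g))
Y(F) = F + 3/F (Y(F) = F - (-1 - 2)/F = F - (-3)/F = F + 3/F)
Y(Z(z, -3)) - 1*(-18357) = (2*(-3)/(4 - 5) + 3/((2*(-3)/(4 - 5)))) - 1*(-18357) = (2*(-3)/(-1) + 3/((2*(-3)/(-1)))) + 18357 = (2*(-3)*(-1) + 3/((2*(-3)*(-1)))) + 18357 = (6 + 3/6) + 18357 = (6 + 3*(1/6)) + 18357 = (6 + 1/2) + 18357 = 13/2 + 18357 = 36727/2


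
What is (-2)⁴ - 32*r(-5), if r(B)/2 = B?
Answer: 336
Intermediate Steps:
r(B) = 2*B
(-2)⁴ - 32*r(-5) = (-2)⁴ - 64*(-5) = 16 - 32*(-10) = 16 + 320 = 336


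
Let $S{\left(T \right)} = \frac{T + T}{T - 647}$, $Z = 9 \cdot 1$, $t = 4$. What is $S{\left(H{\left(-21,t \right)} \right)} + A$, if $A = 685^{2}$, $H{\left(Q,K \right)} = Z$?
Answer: $\frac{149682766}{319} \approx 4.6923 \cdot 10^{5}$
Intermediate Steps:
$Z = 9$
$H{\left(Q,K \right)} = 9$
$A = 469225$
$S{\left(T \right)} = \frac{2 T}{-647 + T}$
$S{\left(H{\left(-21,t \right)} \right)} + A = 2 \cdot 9 \frac{1}{-647 + 9} + 469225 = 2 \cdot 9 \frac{1}{-638} + 469225 = 2 \cdot 9 \left(- \frac{1}{638}\right) + 469225 = - \frac{9}{319} + 469225 = \frac{149682766}{319}$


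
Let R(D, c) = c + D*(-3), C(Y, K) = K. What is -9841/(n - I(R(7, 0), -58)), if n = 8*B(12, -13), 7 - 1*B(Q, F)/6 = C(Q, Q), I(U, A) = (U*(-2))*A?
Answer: -9841/2196 ≈ -4.4813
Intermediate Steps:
R(D, c) = c - 3*D
I(U, A) = -2*A*U (I(U, A) = (-2*U)*A = -2*A*U)
B(Q, F) = 42 - 6*Q
n = -240 (n = 8*(42 - 6*12) = 8*(42 - 72) = 8*(-30) = -240)
-9841/(n - I(R(7, 0), -58)) = -9841/(-240 - (-2)*(-58)*(0 - 3*7)) = -9841/(-240 - (-2)*(-58)*(0 - 21)) = -9841/(-240 - (-2)*(-58)*(-21)) = -9841/(-240 - 1*(-2436)) = -9841/(-240 + 2436) = -9841/2196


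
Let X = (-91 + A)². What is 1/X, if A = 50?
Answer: 1/1681 ≈ 0.00059488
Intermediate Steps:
X = 1681 (X = (-91 + 50)² = (-41)² = 1681)
1/X = 1/1681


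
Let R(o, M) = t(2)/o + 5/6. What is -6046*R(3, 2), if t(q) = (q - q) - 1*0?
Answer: -15115/3 ≈ -5038.3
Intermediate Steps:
t(q) = 0 (t(q) = 0 + 0 = 0)
R(o, M) = 5/6 (R(o, M) = 0/o + 5/6 = 0 + 5*(1/6) = 0 + 5/6 = 5/6)
-6046*R(3, 2) = -6046*5/6 = -15115/3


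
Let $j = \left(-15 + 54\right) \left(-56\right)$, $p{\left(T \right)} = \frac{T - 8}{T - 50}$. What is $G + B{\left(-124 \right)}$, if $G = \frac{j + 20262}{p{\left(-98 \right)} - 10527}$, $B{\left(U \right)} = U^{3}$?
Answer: $- \frac{1485156569452}{778945} \approx -1.9066 \cdot 10^{6}$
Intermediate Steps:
$p{\left(T \right)} = \frac{-8 + T}{-50 + T}$
$j = -2184$ ($j = 39 \left(-56\right) = -2184$)
$G = - \frac{1337772}{778945}$ ($G = \frac{-2184 + 20262}{\frac{-8 - 98}{-50 - 98} - 10527} = \frac{18078}{\frac{1}{-148} \left(-106\right) - 10527} = \frac{18078}{\left(- \frac{1}{148}\right) \left(-106\right) - 10527} = \frac{18078}{\frac{53}{74} - 10527} = \frac{18078}{- \frac{778945}{74}} = 18078 \left(- \frac{74}{778945}\right) = - \frac{1337772}{778945} \approx -1.7174$)
$G + B{\left(-124 \right)} = - \frac{1337772}{778945} + \left(-124\right)^{3} = - \frac{1337772}{778945} - 1906624 = - \frac{1485156569452}{778945}$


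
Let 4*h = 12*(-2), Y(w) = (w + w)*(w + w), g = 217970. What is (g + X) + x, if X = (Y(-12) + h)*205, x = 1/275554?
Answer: 92260990281/275554 ≈ 3.3482e+5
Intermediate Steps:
Y(w) = 4*w² (Y(w) = (2*w)*(2*w) = 4*w²)
x = 1/275554 ≈ 3.6291e-6
h = -6 (h = (12*(-2))/4 = (¼)*(-24) = -6)
X = 116850 (X = (4*(-12)² - 6)*205 = (4*144 - 6)*205 = (576 - 6)*205 = 570*205 = 116850)
(g + X) + x = (217970 + 116850) + 1/275554 = 334820 + 1/275554 = 92260990281/275554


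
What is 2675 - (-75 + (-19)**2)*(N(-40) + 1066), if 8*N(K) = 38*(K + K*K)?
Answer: -2421461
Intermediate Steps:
N(K) = 19*K/4 + 19*K**2/4 (N(K) = (38*(K + K*K))/8 = (38*(K + K**2))/8 = (38*K + 38*K**2)/8 = 19*K/4 + 19*K**2/4)
2675 - (-75 + (-19)**2)*(N(-40) + 1066) = 2675 - (-75 + (-19)**2)*((19/4)*(-40)*(1 - 40) + 1066) = 2675 - (-75 + 361)*((19/4)*(-40)*(-39) + 1066) = 2675 - 286*(7410 + 1066) = 2675 - 286*8476 = 2675 - 1*2424136 = 2675 - 2424136 = -2421461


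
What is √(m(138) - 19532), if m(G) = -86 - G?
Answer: 2*I*√4939 ≈ 140.56*I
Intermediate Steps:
√(m(138) - 19532) = √((-86 - 1*138) - 19532) = √((-86 - 138) - 19532) = √(-224 - 19532) = √(-19756) = 2*I*√4939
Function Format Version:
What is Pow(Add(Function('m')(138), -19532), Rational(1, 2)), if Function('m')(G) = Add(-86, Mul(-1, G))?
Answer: Mul(2, I, Pow(4939, Rational(1, 2))) ≈ Mul(140.56, I)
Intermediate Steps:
Pow(Add(Function('m')(138), -19532), Rational(1, 2)) = Pow(Add(Add(-86, Mul(-1, 138)), -19532), Rational(1, 2)) = Pow(Add(Add(-86, -138), -19532), Rational(1, 2)) = Pow(Add(-224, -19532), Rational(1, 2)) = Pow(-19756, Rational(1, 2)) = Mul(2, I, Pow(4939, Rational(1, 2)))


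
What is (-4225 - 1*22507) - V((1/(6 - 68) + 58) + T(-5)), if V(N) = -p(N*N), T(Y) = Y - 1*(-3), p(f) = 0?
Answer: -26732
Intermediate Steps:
T(Y) = 3 + Y (T(Y) = Y + 3 = 3 + Y)
V(N) = 0 (V(N) = -1*0 = 0)
(-4225 - 1*22507) - V((1/(6 - 68) + 58) + T(-5)) = (-4225 - 1*22507) - 1*0 = (-4225 - 22507) + 0 = -26732 + 0 = -26732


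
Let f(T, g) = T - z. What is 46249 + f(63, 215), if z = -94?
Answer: 46406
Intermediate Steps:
f(T, g) = 94 + T (f(T, g) = T - 1*(-94) = T + 94 = 94 + T)
46249 + f(63, 215) = 46249 + (94 + 63) = 46249 + 157 = 46406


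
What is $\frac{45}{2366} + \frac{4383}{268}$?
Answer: $\frac{5191119}{317044} \approx 16.374$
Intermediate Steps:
$\frac{45}{2366} + \frac{4383}{268} = \frac{5191119}{317044}$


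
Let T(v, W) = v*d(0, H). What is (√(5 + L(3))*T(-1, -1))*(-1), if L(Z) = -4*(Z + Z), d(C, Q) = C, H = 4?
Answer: 0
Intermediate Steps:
L(Z) = -8*Z
T(v, W) = 0 (T(v, W) = v*0 = 0)
(√(5 + L(3))*T(-1, -1))*(-1) = (√(5 - 8*3)*0)*(-1) = (√(5 - 24)*0)*(-1) = (√(-19)*0)*(-1) = ((I*√19)*0)*(-1) = 0*(-1) = 0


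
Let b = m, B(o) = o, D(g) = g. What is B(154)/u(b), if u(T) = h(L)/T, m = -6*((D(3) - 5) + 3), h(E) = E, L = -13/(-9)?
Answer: -8316/13 ≈ -639.69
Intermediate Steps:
L = 13/9 (L = -13*(-⅑) = 13/9 ≈ 1.4444)
m = -6 (m = -6*((3 - 5) + 3) = -6*(-2 + 3) = -6*1 = -6)
b = -6
u(T) = 13/(9*T)
B(154)/u(b) = 154/(((13/9)/(-6))) = 154/(((13/9)*(-⅙))) = 154/(-13/54) = 154*(-54/13) = -8316/13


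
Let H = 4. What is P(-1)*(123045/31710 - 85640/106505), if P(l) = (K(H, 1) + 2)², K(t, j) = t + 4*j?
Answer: 989453650/3216451 ≈ 307.62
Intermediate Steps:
P(l) = 100 (P(l) = ((4 + 4*1) + 2)² = ((4 + 4) + 2)² = (8 + 2)² = 10² = 100)
P(-1)*(123045/31710 - 85640/106505) = 100*(123045/31710 - 85640/106505) = 100*(123045*(1/31710) - 85640*1/106505) = 100*(8203/2114 - 17128/21301) = 100*(19789073/6432902) = 989453650/3216451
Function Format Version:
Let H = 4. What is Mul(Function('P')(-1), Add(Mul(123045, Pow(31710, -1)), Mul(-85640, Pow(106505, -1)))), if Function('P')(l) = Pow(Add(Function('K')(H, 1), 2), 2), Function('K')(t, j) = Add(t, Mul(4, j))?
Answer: Rational(989453650, 3216451) ≈ 307.62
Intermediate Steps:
Function('P')(l) = 100 (Function('P')(l) = Pow(Add(Add(4, Mul(4, 1)), 2), 2) = Pow(Add(Add(4, 4), 2), 2) = Pow(Add(8, 2), 2) = Pow(10, 2) = 100)
Mul(Function('P')(-1), Add(Mul(123045, Pow(31710, -1)), Mul(-85640, Pow(106505, -1)))) = Mul(100, Add(Mul(123045, Pow(31710, -1)), Mul(-85640, Pow(106505, -1)))) = Mul(100, Add(Mul(123045, Rational(1, 31710)), Mul(-85640, Rational(1, 106505)))) = Mul(100, Add(Rational(8203, 2114), Rational(-17128, 21301))) = Mul(100, Rational(19789073, 6432902)) = Rational(989453650, 3216451)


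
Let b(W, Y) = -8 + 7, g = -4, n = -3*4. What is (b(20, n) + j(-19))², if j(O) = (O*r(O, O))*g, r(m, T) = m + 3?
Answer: 1481089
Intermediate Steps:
n = -12
r(m, T) = 3 + m
b(W, Y) = -1
j(O) = -4*O*(3 + O) (j(O) = (O*(3 + O))*(-4) = -4*O*(3 + O))
(b(20, n) + j(-19))² = (-1 - 4*(-19)*(3 - 19))² = (-1 - 4*(-19)*(-16))² = (-1 - 1216)² = (-1217)² = 1481089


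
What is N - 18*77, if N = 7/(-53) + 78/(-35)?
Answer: -2575409/1855 ≈ -1388.4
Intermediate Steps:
N = -4379/1855 (N = 7*(-1/53) + 78*(-1/35) = -7/53 - 78/35 = -4379/1855 ≈ -2.3606)
N - 18*77 = -4379/1855 - 18*77 = -4379/1855 - 1386 = -2575409/1855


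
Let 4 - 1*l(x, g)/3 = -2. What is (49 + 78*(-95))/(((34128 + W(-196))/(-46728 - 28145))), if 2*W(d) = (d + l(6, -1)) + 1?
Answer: 1102280306/68079 ≈ 16191.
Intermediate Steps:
l(x, g) = 18 (l(x, g) = 12 - 3*(-2) = 12 + 6 = 18)
W(d) = 19/2 + d/2 (W(d) = ((d + 18) + 1)/2 = ((18 + d) + 1)/2 = (19 + d)/2 = 19/2 + d/2)
(49 + 78*(-95))/(((34128 + W(-196))/(-46728 - 28145))) = (49 + 78*(-95))/(((34128 + (19/2 + (1/2)*(-196)))/(-46728 - 28145))) = (49 - 7410)/(((34128 + (19/2 - 98))/(-74873))) = -7361*(-74873/(34128 - 177/2)) = -7361/((68079/2)*(-1/74873)) = -7361/(-68079/149746) = -7361*(-149746/68079) = 1102280306/68079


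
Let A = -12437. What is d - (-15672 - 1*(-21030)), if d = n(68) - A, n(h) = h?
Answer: 7147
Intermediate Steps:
d = 12505 (d = 68 - 1*(-12437) = 68 + 12437 = 12505)
d - (-15672 - 1*(-21030)) = 12505 - (-15672 - 1*(-21030)) = 12505 - (-15672 + 21030) = 12505 - 1*5358 = 12505 - 5358 = 7147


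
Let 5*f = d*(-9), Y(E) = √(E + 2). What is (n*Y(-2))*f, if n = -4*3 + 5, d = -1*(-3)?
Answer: 0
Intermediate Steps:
d = 3
Y(E) = √(2 + E)
f = -27/5 (f = (3*(-9))/5 = (⅕)*(-27) = -27/5 ≈ -5.4000)
n = -7 (n = -12 + 5 = -7)
(n*Y(-2))*f = -7*√(2 - 2)*(-27/5) = -7*√0*(-27/5) = -7*0*(-27/5) = 0*(-27/5) = 0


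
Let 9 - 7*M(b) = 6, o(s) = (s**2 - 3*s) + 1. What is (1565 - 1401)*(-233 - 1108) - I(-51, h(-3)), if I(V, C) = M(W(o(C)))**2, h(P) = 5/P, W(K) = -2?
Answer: -10776285/49 ≈ -2.1992e+5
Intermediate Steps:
o(s) = 1 + s**2 - 3*s
M(b) = 3/7 (M(b) = 9/7 - 1/7*6 = 9/7 - 6/7 = 3/7)
I(V, C) = 9/49 (I(V, C) = (3/7)**2 = 9/49)
(1565 - 1401)*(-233 - 1108) - I(-51, h(-3)) = (1565 - 1401)*(-233 - 1108) - 1*9/49 = 164*(-1341) - 9/49 = -219924 - 9/49 = -10776285/49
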